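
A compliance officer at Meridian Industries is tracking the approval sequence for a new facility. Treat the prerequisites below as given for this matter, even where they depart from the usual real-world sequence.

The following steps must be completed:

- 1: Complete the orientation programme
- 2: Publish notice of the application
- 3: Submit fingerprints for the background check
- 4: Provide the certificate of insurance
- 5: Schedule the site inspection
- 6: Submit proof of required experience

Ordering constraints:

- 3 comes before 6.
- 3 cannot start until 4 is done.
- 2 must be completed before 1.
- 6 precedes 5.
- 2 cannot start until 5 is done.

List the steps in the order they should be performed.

4, 3, 6, 5, 2, 1

4 has no prerequisites → 4 first.
3 is the only step now ready → 3.
Next only 6 has its prerequisites met → 6.
5 needed 6, now all done → 5.
Next only 2 has its prerequisites met → 2.
1 needed 2, now all done → 1.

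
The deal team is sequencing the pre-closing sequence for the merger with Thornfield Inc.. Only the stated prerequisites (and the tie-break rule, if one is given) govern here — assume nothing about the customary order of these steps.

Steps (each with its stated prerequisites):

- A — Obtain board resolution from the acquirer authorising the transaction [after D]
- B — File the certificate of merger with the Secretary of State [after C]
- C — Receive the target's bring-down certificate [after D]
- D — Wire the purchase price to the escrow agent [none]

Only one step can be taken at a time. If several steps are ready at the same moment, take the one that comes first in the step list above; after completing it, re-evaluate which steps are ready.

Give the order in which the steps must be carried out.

D, A, C, B

Only D has no prerequisites, so it is first.
Ready: A and C. A is listed earlier → A.
That leaves C as the only ready step → C.
B needed C, now all done → B.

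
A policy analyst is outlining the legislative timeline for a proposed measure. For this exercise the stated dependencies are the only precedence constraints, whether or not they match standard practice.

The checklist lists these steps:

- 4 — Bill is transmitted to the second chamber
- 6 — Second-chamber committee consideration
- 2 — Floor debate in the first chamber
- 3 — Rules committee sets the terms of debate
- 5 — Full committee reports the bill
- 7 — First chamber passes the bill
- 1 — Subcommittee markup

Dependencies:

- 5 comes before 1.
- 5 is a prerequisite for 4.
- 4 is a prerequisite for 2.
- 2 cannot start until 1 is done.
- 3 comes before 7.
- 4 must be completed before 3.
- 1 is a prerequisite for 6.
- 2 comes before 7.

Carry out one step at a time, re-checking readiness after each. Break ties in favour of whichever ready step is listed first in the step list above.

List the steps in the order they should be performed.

5 is the only step with nothing outstanding, so it goes first.
Ready: 4 and 1. 4 is listed earlier → 4.
3 now also ready, so the ready set is {3, 1}; 3 is listed earlier → 3.
1 needed 5, now all done → 1.
Now 6 and 2 have their prerequisites met. 6 is listed earlier, so 6 next.
Next only 2 has its prerequisites met → 2.
Next only 7 has its prerequisites met → 7.

5 → 4 → 3 → 1 → 6 → 2 → 7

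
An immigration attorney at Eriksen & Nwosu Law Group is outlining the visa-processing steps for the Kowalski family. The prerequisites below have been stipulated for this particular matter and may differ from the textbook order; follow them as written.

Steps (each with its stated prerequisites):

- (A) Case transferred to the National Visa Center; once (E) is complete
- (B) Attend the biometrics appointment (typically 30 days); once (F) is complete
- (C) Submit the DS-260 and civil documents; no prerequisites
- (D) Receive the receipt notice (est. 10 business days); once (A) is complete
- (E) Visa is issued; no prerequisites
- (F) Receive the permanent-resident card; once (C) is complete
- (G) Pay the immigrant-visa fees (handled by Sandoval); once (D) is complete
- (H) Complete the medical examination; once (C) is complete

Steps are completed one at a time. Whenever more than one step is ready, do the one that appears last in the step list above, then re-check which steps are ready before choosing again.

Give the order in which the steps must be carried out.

Nothing is required for (E) and (C). (E) is listed later → (E) first.
(A) now also ready, so the ready set is {(C), (A)}; (C) is listed later → (C).
Now (H), (F) and (A) have their prerequisites met. (H) is listed later, so (H) next.
Ready: (F) and (A). (F) is listed later → (F).
(B) now also ready, so the ready set is {(B), (A)}; (B) is listed later → (B).
(A) is the only step now ready → (A).
(D) needed (A), now all done → (D).
Next only (G) has its prerequisites met → (G).

(E) (C) (H) (F) (B) (A) (D) (G)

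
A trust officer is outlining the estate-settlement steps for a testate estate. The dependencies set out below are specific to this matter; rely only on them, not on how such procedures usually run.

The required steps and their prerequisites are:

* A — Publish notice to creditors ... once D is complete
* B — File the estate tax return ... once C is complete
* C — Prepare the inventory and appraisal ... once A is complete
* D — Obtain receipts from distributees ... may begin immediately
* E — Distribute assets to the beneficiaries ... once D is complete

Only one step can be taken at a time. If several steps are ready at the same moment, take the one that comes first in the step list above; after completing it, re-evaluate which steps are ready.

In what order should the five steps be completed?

D → A → C → B → E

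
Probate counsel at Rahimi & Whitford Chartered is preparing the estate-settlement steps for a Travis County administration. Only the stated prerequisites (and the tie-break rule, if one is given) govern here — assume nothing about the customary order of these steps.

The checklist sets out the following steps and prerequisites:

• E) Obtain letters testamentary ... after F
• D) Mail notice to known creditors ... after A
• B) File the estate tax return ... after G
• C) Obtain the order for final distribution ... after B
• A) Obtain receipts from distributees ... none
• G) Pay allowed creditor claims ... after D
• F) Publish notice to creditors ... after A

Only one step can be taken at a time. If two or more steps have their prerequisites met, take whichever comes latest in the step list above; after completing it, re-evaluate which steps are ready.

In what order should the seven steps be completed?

A has no prerequisites → A first.
F and D are both available; F is listed later → F.
Now D and E have their prerequisites met. D is listed later, so D next.
G now also ready, so the ready set is {G, E}; G is listed later → G.
B now also ready, so the ready set is {B, E}; B is listed later → B.
Ready: C and E. C is listed later → C.
Next only E has its prerequisites met → E.

A, F, D, G, B, C, E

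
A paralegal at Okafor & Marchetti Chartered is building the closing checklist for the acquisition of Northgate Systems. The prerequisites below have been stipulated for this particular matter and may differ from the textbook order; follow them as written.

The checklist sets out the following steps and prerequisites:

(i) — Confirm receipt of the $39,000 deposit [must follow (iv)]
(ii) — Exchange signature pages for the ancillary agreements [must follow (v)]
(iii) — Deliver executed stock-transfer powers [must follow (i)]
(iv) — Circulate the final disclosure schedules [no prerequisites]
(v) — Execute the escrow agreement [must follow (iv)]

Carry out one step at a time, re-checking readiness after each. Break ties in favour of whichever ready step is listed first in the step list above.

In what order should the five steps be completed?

(iv) (i) (iii) (v) (ii)

(iv) is the only step with nothing outstanding, so it goes first.
(i) and (v) are both available; (i) is listed earlier → (i).
Ready: (iii) and (v). (iii) is listed earlier → (iii).
(v) is the only step now ready → (v).
(ii) needed (v), now all done → (ii).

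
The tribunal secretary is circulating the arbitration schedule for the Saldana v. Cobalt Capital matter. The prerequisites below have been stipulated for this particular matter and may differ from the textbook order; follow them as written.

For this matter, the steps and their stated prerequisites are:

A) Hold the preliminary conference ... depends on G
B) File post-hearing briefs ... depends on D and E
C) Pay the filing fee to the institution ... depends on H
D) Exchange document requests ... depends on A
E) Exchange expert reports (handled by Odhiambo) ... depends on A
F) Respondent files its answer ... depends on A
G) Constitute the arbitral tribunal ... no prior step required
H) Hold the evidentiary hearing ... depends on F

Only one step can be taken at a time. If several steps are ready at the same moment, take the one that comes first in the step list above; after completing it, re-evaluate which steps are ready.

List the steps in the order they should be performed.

G is the only step with nothing outstanding, so it goes first.
That leaves A as the only ready step → A.
Ready: D, E and F. D is listed earlier → D.
Now E and F have their prerequisites met. E is listed earlier, so E next.
B now also ready, so the ready set is {B, F}; B is listed earlier → B.
F needed A, now all done → F.
H is the only step now ready → H.
Next only C has its prerequisites met → C.

G → A → D → E → B → F → H → C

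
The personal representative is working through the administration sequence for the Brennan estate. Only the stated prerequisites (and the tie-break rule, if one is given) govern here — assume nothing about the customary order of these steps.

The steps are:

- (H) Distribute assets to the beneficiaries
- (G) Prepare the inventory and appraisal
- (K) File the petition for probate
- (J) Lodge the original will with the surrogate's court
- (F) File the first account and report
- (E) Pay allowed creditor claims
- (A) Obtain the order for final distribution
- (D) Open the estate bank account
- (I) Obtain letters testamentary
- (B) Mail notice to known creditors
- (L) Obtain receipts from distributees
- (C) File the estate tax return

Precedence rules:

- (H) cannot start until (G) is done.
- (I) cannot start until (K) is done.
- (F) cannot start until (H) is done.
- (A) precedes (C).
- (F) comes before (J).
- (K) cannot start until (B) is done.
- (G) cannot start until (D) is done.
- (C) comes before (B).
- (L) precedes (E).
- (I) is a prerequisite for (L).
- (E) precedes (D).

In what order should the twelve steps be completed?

(A), (C), (B), (K), (I), (L), (E), (D), (G), (H), (F), (J)

(A) is the only step with nothing outstanding, so it goes first.
That leaves (C) as the only ready step → (C).
That leaves (B) as the only ready step → (B).
Next only (K) has its prerequisites met → (K).
(I) needed (K), now all done → (I).
(L) needed (I), now all done → (L).
Next only (E) has its prerequisites met → (E).
(D) needed (E), now all done → (D).
(G) is the only step now ready → (G).
(H) is the only step now ready → (H).
(F) is the only step now ready → (F).
Next only (J) has its prerequisites met → (J).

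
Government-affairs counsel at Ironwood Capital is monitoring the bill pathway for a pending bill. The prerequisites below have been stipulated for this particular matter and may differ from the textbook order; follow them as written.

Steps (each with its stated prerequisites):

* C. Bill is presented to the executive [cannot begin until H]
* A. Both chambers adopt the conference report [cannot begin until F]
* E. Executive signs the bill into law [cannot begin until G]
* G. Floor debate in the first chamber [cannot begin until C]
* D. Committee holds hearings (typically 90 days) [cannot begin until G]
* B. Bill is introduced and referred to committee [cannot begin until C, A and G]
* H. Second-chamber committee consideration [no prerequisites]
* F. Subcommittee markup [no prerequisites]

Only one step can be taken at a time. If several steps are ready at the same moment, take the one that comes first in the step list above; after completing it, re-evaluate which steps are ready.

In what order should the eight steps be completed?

H, C, G, E, D, F, A, B

H and F have no prerequisites; H is listed earlier, so H is first.
C now also ready, so the ready set is {C, F}; C is listed earlier → C.
G now also ready, so the ready set is {G, F}; G is listed earlier → G.
E and D now also ready, so the ready set is {E, D, F}; E is listed earlier → E.
D and F are both available; D is listed earlier → D.
F is the only step now ready → F.
A is the only step now ready → A.
Next only B has its prerequisites met → B.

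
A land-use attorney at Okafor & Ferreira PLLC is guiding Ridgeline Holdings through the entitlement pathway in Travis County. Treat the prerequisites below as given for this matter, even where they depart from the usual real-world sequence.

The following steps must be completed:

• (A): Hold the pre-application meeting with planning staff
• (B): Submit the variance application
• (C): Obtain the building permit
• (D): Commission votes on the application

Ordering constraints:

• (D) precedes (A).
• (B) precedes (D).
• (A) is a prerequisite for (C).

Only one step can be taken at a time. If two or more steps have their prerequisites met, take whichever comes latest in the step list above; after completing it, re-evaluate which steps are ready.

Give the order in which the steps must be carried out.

(B) is the only step with nothing outstanding, so it goes first.
(D) needed (B), now all done → (D).
(A) is the only step now ready → (A).
That leaves (C) as the only ready step → (C).

(B) → (D) → (A) → (C)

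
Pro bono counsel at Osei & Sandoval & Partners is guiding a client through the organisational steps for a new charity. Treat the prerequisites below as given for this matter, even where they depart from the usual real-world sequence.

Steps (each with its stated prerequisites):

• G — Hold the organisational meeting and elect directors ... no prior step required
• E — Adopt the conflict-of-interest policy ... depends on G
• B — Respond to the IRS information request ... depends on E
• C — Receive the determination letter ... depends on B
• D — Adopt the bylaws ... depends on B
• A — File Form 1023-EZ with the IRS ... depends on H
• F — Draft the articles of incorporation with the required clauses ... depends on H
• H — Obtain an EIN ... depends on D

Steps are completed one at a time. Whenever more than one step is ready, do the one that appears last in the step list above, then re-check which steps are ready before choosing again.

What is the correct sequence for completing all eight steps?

G → E → B → D → H → F → A → C

G is the only step with nothing outstanding, so it goes first.
E is the only step now ready → E.
B needed E, now all done → B.
Ready: D and C. D is listed later → D.
Ready: H and C. H is listed later → H.
Now F, A and C have their prerequisites met. F is listed later, so F next.
Now A and C have their prerequisites met. A is listed later, so A next.
That leaves C as the only ready step → C.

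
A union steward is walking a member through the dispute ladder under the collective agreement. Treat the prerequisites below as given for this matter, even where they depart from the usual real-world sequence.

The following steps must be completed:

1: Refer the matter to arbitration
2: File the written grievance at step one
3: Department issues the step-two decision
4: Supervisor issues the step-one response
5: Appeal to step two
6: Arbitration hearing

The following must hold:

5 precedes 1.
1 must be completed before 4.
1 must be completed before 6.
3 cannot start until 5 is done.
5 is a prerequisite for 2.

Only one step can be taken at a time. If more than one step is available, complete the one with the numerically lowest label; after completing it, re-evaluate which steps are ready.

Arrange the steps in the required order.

5 has no prerequisites → 5 first.
Ready: 1, 2 and 3. 1 has the earlier label → 1.
2, 3, 4 and 6 are all available; 2 has the earlier label → 2.
3, 4 and 6 are all available; 3 has the earlier label → 3.
4 and 6 are both available; 4 has the earlier label → 4.
That leaves 6 as the only ready step → 6.

5 1 2 3 4 6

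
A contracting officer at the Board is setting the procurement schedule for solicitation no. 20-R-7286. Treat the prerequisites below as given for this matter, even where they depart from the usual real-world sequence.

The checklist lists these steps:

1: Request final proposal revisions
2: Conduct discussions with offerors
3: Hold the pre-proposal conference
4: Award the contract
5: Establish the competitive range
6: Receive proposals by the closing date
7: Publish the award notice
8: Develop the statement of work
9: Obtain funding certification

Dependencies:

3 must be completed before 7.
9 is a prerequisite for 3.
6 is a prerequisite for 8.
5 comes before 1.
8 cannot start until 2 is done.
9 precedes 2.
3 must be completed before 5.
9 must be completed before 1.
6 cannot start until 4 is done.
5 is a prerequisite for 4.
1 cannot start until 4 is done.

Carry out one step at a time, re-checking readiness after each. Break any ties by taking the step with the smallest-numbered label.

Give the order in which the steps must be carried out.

9 2 3 5 4 1 6 7 8

9 is the only step with nothing outstanding, so it goes first.
2 and 3 are both available; 2 has the earlier label → 2.
That leaves 3 as the only ready step → 3.
5 and 7 are both available; 5 has the earlier label → 5.
4 now also ready, so the ready set is {4, 7}; 4 has the earlier label → 4.
1 and 6 now also ready, so the ready set is {1, 6, 7}; 1 has the earlier label → 1.
6 and 7 are both available; 6 has the earlier label → 6.
8 now also ready, so the ready set is {7, 8}; 7 has the earlier label → 7.
8 needed 2 and 6, now all done → 8.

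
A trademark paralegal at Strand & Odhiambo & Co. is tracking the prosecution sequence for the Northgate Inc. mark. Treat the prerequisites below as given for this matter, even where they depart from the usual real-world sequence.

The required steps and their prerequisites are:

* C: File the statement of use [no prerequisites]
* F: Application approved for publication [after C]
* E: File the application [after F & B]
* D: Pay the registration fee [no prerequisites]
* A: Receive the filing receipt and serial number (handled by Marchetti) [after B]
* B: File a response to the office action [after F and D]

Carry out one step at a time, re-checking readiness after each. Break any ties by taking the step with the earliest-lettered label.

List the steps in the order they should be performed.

C → D → F → B → A → E

Nothing is required for C and D. C has the earlier label → C first.
F now also ready, so the ready set is {D, F}; D has the earlier label → D.
That leaves F as the only ready step → F.
That leaves B as the only ready step → B.
Now A and E have their prerequisites met. A has the earlier label, so A next.
E needed B and F, now all done → E.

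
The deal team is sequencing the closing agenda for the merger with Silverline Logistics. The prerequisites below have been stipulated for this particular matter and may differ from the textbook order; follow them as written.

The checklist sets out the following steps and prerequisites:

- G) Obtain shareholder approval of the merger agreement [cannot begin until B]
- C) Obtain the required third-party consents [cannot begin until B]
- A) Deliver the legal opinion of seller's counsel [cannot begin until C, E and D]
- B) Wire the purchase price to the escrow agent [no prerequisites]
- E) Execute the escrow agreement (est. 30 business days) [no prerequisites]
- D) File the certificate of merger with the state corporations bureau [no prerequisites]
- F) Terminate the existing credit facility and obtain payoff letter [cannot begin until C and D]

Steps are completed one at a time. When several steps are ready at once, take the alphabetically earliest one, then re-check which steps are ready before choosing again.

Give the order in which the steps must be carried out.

Nothing is required for B, D and E. B has the earlier label → B first.
C and G now also ready, so the ready set is {C, D, E, G}; C has the earlier label → C.
D, E and G are all available; D has the earlier label → D.
Now E, F and G have their prerequisites met. E has the earlier label, so E next.
A now also ready, so the ready set is {A, F, G}; A has the earlier label → A.
Ready: F and G. F has the earlier label → F.
G is the only step now ready → G.

B, C, D, E, A, F, G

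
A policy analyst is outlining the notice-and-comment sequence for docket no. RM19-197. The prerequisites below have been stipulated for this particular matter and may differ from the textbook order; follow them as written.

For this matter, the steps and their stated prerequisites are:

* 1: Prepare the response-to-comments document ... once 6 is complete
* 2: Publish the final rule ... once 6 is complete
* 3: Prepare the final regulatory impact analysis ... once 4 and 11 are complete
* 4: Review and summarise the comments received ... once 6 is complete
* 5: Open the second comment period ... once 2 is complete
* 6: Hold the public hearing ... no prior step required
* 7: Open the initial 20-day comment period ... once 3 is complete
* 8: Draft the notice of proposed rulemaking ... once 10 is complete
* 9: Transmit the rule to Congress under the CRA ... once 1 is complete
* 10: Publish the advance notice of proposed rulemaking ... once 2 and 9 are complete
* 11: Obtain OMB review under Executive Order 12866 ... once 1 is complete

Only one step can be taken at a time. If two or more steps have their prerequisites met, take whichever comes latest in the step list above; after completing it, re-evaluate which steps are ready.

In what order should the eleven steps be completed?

6, 4, 2, 5, 1, 11, 9, 10, 8, 3, 7

6 has no prerequisites → 6 first.
Now 4, 2 and 1 have their prerequisites met. 4 is listed later, so 4 next.
2 and 1 are both available; 2 is listed later → 2.
5 and 1 are both available; 5 is listed later → 5.
1 is the only step now ready → 1.
11 and 9 are both available; 11 is listed later → 11.
9 and 3 are both available; 9 is listed later → 9.
10 and 3 are both available; 10 is listed later → 10.
8 and 3 are both available; 8 is listed later → 8.
3 needed 11 and 4, now all done → 3.
7 needed 3, now all done → 7.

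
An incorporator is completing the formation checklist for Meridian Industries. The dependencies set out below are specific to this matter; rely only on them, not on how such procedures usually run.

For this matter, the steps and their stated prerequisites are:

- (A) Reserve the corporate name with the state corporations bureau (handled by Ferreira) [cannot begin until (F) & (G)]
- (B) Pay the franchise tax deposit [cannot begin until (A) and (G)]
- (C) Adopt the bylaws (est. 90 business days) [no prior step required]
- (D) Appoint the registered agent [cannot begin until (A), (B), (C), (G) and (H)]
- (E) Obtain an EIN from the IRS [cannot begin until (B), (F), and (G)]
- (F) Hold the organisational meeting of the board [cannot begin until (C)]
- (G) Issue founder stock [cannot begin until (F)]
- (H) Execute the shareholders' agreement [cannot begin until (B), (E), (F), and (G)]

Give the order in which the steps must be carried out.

(C) → (F) → (G) → (A) → (B) → (E) → (H) → (D)

(C) has no prerequisites → (C) first.
(F) is the only step now ready → (F).
(G) needed (F), now all done → (G).
(A) needed (F) and (G), now all done → (A).
(B) is the only step now ready → (B).
(E) needed (B), (F) and (G), now all done → (E).
That leaves (H) as the only ready step → (H).
That leaves (D) as the only ready step → (D).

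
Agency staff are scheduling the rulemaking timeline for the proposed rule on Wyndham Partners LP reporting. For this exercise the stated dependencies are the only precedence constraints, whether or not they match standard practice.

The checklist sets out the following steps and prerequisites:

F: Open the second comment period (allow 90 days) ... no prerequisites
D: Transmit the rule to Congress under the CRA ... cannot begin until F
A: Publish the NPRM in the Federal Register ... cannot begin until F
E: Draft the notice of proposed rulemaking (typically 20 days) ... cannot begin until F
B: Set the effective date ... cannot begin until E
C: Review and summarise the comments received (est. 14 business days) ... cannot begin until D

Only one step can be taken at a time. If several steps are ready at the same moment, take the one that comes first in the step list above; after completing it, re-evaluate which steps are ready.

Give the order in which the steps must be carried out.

F has no prerequisites → F first.
Now D, A and E have their prerequisites met. D is listed earlier, so D next.
Now A, E and C have their prerequisites met. A is listed earlier, so A next.
Now E and C have their prerequisites met. E is listed earlier, so E next.
B now also ready, so the ready set is {B, C}; B is listed earlier → B.
C needed D, now all done → C.

F → D → A → E → B → C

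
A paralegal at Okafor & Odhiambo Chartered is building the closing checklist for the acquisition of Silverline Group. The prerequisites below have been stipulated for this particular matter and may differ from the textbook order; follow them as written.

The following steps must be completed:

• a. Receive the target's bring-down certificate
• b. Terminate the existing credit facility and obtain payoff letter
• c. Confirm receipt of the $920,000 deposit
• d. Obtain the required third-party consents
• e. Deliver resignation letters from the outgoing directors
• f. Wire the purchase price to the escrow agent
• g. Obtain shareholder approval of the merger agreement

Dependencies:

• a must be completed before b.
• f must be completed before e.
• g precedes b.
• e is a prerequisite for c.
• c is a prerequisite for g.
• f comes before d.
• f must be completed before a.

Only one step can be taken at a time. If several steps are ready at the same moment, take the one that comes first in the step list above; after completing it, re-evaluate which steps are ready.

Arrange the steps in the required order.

f is the only step with nothing outstanding, so it goes first.
a, d and e are all available; a is listed earlier → a.
Now d and e have their prerequisites met. d is listed earlier, so d next.
e needed f, now all done → e.
c needed e, now all done → c.
g needed c, now all done → g.
b needed a and g, now all done → b.

f a d e c g b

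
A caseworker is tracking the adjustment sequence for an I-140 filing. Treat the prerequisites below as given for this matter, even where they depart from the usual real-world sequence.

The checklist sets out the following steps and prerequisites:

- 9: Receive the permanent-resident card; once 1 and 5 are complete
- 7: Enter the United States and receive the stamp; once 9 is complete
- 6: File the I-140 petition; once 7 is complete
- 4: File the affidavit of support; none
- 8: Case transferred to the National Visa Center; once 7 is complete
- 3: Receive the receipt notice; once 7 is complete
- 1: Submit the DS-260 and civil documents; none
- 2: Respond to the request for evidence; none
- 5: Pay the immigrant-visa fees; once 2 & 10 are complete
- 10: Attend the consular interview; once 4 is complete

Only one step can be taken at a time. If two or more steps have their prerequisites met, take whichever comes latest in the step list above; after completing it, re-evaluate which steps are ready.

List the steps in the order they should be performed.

2 → 1 → 4 → 10 → 5 → 9 → 7 → 3 → 8 → 6

2, 1 and 4 have no prerequisites; 2 is listed later, so 2 is first.
Now 1 and 4 have their prerequisites met. 1 is listed later, so 1 next.
4 is the only step now ready → 4.
Next only 10 has its prerequisites met → 10.
5 needed 10 and 2, now all done → 5.
9 needed 5 and 1, now all done → 9.
7 needed 9, now all done → 7.
Now 3, 8 and 6 have their prerequisites met. 3 is listed later, so 3 next.
Now 8 and 6 have their prerequisites met. 8 is listed later, so 8 next.
6 is the only step now ready → 6.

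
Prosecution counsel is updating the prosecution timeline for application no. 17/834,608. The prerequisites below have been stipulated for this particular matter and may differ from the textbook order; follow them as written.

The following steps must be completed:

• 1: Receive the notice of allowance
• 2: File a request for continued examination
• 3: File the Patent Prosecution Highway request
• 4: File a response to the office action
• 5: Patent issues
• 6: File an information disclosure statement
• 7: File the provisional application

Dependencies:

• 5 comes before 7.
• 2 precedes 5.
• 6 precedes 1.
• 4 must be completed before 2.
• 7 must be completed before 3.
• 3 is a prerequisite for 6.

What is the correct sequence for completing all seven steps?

4, 2, 5, 7, 3, 6, 1

4 is the only step with nothing outstanding, so it goes first.
2 needed 4, now all done → 2.
5 is the only step now ready → 5.
7 is the only step now ready → 7.
3 needed 7, now all done → 3.
Next only 6 has its prerequisites met → 6.
1 needed 6, now all done → 1.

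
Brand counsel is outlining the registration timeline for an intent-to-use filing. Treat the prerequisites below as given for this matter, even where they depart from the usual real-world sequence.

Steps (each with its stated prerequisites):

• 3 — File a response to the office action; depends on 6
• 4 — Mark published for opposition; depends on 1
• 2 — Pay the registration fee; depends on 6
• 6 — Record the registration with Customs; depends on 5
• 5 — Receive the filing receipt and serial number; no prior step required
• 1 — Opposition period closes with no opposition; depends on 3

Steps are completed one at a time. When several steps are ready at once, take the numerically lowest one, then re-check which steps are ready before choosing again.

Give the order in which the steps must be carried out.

5, 6, 2, 3, 1, 4

5 has no prerequisites → 5 first.
That leaves 6 as the only ready step → 6.
Now 2 and 3 have their prerequisites met. 2 has the earlier label, so 2 next.
Next only 3 has its prerequisites met → 3.
That leaves 1 as the only ready step → 1.
That leaves 4 as the only ready step → 4.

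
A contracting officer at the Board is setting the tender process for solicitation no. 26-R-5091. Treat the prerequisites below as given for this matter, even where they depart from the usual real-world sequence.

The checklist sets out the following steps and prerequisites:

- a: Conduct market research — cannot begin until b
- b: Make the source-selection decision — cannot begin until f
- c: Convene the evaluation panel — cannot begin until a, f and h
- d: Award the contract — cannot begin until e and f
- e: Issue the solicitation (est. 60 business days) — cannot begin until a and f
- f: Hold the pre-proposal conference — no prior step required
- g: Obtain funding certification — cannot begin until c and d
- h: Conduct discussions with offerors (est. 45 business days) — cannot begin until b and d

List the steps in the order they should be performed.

f → b → a → e → d → h → c → g

f is the only step with nothing outstanding, so it goes first.
b needed f, now all done → b.
a needed b, now all done → a.
That leaves e as the only ready step → e.
Next only d has its prerequisites met → d.
h is the only step now ready → h.
c is the only step now ready → c.
That leaves g as the only ready step → g.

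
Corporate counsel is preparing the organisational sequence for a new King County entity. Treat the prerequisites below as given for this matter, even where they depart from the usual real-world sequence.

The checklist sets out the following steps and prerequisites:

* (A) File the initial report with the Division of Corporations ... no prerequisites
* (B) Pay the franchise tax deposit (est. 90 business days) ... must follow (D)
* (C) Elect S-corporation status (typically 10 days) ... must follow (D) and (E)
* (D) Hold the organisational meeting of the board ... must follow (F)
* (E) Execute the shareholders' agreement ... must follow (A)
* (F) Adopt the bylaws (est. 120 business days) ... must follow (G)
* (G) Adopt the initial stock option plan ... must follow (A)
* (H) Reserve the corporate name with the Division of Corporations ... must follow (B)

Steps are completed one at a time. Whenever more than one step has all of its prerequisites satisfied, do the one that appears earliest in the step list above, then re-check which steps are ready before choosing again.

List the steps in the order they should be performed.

(A), (E), (G), (F), (D), (B), (C), (H)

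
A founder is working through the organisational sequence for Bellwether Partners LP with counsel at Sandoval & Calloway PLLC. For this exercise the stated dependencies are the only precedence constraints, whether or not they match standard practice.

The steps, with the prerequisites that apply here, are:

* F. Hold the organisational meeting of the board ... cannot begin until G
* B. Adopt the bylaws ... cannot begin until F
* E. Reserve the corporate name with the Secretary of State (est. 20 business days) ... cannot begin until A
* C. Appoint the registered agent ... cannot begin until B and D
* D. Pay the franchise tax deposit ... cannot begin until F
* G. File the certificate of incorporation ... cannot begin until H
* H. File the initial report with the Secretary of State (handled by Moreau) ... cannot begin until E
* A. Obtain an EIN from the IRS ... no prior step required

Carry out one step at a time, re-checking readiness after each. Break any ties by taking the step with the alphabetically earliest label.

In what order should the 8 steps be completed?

A → E → H → G → F → B → D → C

Only A has no prerequisites, so it is first.
Next only E has its prerequisites met → E.
H needed E, now all done → H.
G needed H, now all done → G.
Next only F has its prerequisites met → F.
Now B and D have their prerequisites met. B has the earlier label, so B next.
That leaves D as the only ready step → D.
That leaves C as the only ready step → C.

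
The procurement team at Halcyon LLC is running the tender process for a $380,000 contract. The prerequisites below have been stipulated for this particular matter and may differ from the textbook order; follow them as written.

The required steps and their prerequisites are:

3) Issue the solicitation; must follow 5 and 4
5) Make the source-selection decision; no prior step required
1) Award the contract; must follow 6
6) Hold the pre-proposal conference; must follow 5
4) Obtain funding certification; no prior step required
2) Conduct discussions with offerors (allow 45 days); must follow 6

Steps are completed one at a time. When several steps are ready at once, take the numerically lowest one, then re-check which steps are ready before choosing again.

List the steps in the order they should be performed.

4, 5, 3, 6, 1, 2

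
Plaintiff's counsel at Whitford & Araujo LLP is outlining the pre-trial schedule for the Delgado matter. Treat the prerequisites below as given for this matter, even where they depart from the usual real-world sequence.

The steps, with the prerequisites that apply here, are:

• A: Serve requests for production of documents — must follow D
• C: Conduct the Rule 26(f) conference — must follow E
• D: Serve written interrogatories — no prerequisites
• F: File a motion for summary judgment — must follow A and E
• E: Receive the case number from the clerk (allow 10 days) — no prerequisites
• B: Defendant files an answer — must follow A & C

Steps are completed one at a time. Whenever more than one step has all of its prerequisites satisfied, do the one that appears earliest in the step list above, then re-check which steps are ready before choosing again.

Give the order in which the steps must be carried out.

D, A, E, C, F, B

D and E have no prerequisites; D is listed earlier, so D is first.
A now also ready, so the ready set is {A, E}; A is listed earlier → A.
Next only E has its prerequisites met → E.
Now C and F have their prerequisites met. C is listed earlier, so C next.
B now also ready, so the ready set is {F, B}; F is listed earlier → F.
B needed A and C, now all done → B.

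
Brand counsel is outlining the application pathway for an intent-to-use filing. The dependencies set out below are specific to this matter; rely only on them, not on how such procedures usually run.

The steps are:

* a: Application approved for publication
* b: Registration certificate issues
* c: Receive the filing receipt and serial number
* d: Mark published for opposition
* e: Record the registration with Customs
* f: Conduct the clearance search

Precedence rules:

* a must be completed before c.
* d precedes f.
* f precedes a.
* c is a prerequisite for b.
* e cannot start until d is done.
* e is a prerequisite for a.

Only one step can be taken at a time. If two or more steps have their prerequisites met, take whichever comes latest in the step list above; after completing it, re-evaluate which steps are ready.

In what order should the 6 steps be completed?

d → f → e → a → c → b

d is the only step with nothing outstanding, so it goes first.
Ready: f and e. f is listed later → f.
That leaves e as the only ready step → e.
Next only a has its prerequisites met → a.
That leaves c as the only ready step → c.
Next only b has its prerequisites met → b.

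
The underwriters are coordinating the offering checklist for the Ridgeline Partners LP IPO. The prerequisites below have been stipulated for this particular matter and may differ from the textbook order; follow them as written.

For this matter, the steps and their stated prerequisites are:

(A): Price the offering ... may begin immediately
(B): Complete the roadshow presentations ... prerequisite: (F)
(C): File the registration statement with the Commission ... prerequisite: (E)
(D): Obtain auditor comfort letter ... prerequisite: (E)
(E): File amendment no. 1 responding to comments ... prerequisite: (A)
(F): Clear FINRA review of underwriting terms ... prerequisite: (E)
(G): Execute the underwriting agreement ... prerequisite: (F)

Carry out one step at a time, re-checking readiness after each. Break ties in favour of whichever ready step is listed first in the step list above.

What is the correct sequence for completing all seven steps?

Only (A) has no prerequisites, so it is first.
Next only (E) has its prerequisites met → (E).
Now (C), (D) and (F) have their prerequisites met. (C) is listed earlier, so (C) next.
Ready: (D) and (F). (D) is listed earlier → (D).
Next only (F) has its prerequisites met → (F).
(B) and (G) are both available; (B) is listed earlier → (B).
(G) needed (F), now all done → (G).

(A), (E), (C), (D), (F), (B), (G)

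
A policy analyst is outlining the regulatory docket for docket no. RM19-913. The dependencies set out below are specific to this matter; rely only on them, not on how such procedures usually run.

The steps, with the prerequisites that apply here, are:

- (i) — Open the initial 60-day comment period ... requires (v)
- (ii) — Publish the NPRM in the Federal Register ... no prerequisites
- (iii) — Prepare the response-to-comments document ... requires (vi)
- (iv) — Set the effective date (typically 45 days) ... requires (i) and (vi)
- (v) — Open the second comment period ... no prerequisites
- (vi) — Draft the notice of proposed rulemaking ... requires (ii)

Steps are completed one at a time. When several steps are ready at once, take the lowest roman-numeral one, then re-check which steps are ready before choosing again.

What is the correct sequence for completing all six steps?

(ii) and (v) have no prerequisites; (ii) has the earlier label, so (ii) is first.
(vi) now also ready, so the ready set is {(v), (vi)}; (v) has the earlier label → (v).
(i) now also ready, so the ready set is {(i), (vi)}; (i) has the earlier label → (i).
(vi) needed (ii), now all done → (vi).
Ready: (iii) and (iv). (iii) has the earlier label → (iii).
Next only (iv) has its prerequisites met → (iv).

(ii) → (v) → (i) → (vi) → (iii) → (iv)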